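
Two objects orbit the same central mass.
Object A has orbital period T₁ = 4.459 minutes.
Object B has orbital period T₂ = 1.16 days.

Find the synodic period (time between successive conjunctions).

Convert to SI: T₁ = 4.459 minutes = 267.54 s; T₂ = 1.16 days = 100224 s.
T_syn = |T₁ · T₂ / (T₁ − T₂)|.
T_syn = |267.54 · 100224 / (267.54 − 100224)| s ≈ 268.3 s = 4.471 minutes.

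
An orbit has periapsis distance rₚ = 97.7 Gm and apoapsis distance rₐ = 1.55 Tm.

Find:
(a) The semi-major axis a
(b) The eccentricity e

Convert to SI: rₚ = 97.7 Gm = 9.77e+10 m; rₐ = 1.55 Tm = 1.55e+12 m.
(a) a = (rₚ + rₐ) / 2 = (9.77e+10 + 1.55e+12) / 2 ≈ 8.238e+11 m = 823.9 Gm.
(b) e = (rₐ − rₚ) / (rₐ + rₚ) = (1.55e+12 − 9.77e+10) / (1.55e+12 + 9.77e+10) ≈ 0.8814.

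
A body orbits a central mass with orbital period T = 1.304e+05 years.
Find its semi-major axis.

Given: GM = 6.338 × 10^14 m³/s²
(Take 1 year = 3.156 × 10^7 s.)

Convert to SI: T = 1.304e+05 years = 4.11542e+12 s.
Invert Kepler's third law: a = (GM · T² / (4π²))^(1/3).
Substituting T = 4.11542e+12 s and GM = 6.338e+14 m³/s²:
a = (6.338e+14 · (4.11542e+12)² / (4π²))^(1/3) m
a ≈ 6.478e+12 m = 6.478 × 10^12 m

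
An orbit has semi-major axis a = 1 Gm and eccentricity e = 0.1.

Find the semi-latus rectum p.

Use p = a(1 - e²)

Convert to SI: a = 1 Gm = 1e+09 m.
p = a (1 − e²).
p = 1e+09 · (1 − (0.1)²) = 1e+09 · 0.99 ≈ 9.9e+08 m = 990 Mm.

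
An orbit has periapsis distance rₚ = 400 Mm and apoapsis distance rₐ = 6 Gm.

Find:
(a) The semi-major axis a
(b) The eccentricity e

Convert to SI: rₚ = 400 Mm = 4e+08 m; rₐ = 6 Gm = 6e+09 m.
(a) a = (rₚ + rₐ) / 2 = (4e+08 + 6e+09) / 2 ≈ 3.2e+09 m = 3.2 Gm.
(b) e = (rₐ − rₚ) / (rₐ + rₚ) = (6e+09 − 4e+08) / (6e+09 + 4e+08) ≈ 0.875.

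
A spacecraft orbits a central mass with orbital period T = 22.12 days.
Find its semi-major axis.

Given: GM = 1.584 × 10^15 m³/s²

Convert to SI: T = 22.12 days = 1.91117e+06 s.
Invert Kepler's third law: a = (GM · T² / (4π²))^(1/3).
Substituting T = 1.91117e+06 s and GM = 1.584e+15 m³/s²:
a = (1.584e+15 · (1.91117e+06)² / (4π²))^(1/3) m
a ≈ 5.272e+08 m = 5.272 × 10^8 m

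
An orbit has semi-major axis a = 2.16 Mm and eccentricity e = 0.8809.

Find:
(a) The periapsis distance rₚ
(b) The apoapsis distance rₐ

Convert to SI: a = 2.16 Mm = 2.16e+06 m.
(a) rₚ = a(1 − e) = 2.16e+06 · (1 − 0.8809) = 2.16e+06 · 0.1191 ≈ 2.573e+05 m = 257.3 km.
(b) rₐ = a(1 + e) = 2.16e+06 · (1 + 0.8809) = 2.16e+06 · 1.8809 ≈ 4.063e+06 m = 4.063 Mm.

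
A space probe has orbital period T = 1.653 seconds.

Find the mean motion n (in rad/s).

n = 2π / T.
n = 2π / 1.653 s ≈ 3.801 rad/s.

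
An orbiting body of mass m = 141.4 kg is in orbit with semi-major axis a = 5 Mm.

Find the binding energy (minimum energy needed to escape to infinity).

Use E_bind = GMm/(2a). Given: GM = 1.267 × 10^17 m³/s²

Convert to SI: a = 5 Mm = 5e+06 m.
Total orbital energy is E = −GMm/(2a); binding energy is E_bind = −E = GMm/(2a).
E_bind = 1.267e+17 · 141.4 / (2 · 5e+06) J ≈ 1.792e+12 J = 1.792 TJ.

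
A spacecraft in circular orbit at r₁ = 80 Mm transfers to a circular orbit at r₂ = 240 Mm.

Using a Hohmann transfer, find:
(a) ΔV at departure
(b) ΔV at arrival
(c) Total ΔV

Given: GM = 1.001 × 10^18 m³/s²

Convert to SI: r₁ = 80 Mm = 8e+07 m; r₂ = 240 Mm = 2.4e+08 m.
Transfer semi-major axis: a_t = (r₁ + r₂)/2 = (8e+07 + 2.4e+08)/2 = 1.6e+08 m.
Circular speeds: v₁ = √(GM/r₁) = 111859 m/s, v₂ = √(GM/r₂) = 64582 m/s.
Transfer speeds (vis-viva v² = GM(2/r − 1/a_t)): v₁ᵗ = 136999 m/s, v₂ᵗ = 45666.4 m/s.
(a) ΔV₁ = |v₁ᵗ − v₁| ≈ 2.514e+04 m/s = 25.14 km/s.
(b) ΔV₂ = |v₂ − v₂ᵗ| ≈ 1.892e+04 m/s = 18.92 km/s.
(c) ΔV_total = ΔV₁ + ΔV₂ ≈ 4.406e+04 m/s = 44.06 km/s.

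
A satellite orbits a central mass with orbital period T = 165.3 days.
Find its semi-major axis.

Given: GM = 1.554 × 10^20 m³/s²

Convert to SI: T = 165.3 days = 1.42819e+07 s.
Invert Kepler's third law: a = (GM · T² / (4π²))^(1/3).
Substituting T = 1.42819e+07 s and GM = 1.554e+20 m³/s²:
a = (1.554e+20 · (1.42819e+07)² / (4π²))^(1/3) m
a ≈ 9.294e+10 m = 92.94 Gm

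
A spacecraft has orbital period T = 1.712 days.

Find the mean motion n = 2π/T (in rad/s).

Convert to SI: T = 1.712 days = 147917 s.
n = 2π / T.
n = 2π / 147917 s ≈ 4.248e-05 rad/s.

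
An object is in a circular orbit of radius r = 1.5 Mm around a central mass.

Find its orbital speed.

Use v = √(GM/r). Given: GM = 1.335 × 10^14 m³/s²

Convert to SI: r = 1.5 Mm = 1.5e+06 m.
For a circular orbit, gravity supplies the centripetal force, so v = √(GM / r).
v = √(1.335e+14 / 1.5e+06) m/s ≈ 9434 m/s = 9.434 km/s.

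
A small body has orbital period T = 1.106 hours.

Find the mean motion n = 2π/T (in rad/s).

Convert to SI: T = 1.106 hours = 3981.6 s.
n = 2π / T.
n = 2π / 3981.6 s ≈ 0.001578 rad/s.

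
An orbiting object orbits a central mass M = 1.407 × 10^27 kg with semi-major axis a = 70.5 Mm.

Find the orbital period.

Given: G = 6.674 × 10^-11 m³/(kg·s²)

Convert to SI: a = 70.5 Mm = 7.05e+07 m.
GM = G · M = 6.674e-11 · 1.407e+27 = 9.39032e+16 m³/s².
Kepler's third law: T = 2π √(a³ / GM).
Substituting a = 7.05e+07 m and GM = 9.39032e+16 m³/s²:
T = 2π √((7.05e+07)³ / 9.39032e+16) s
T ≈ 1.214e+04 s = 3.371 hours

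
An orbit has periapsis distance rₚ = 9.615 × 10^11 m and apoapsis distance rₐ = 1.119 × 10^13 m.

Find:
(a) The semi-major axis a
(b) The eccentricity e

(a) a = (rₚ + rₐ) / 2 = (9.615e+11 + 1.119e+13) / 2 ≈ 6.076e+12 m = 6.076 × 10^12 m.
(b) e = (rₐ − rₚ) / (rₐ + rₚ) = (1.119e+13 − 9.615e+11) / (1.119e+13 + 9.615e+11) ≈ 0.8417.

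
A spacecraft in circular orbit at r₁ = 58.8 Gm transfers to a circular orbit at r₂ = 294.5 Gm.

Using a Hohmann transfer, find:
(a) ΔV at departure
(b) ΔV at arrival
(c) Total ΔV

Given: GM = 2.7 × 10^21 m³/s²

Convert to SI: r₁ = 58.8 Gm = 5.88e+10 m; r₂ = 294.5 Gm = 2.945e+11 m.
Transfer semi-major axis: a_t = (r₁ + r₂)/2 = (5.88e+10 + 2.945e+11)/2 = 1.7665e+11 m.
Circular speeds: v₁ = √(GM/r₁) = 214286 m/s, v₂ = √(GM/r₂) = 95750.1 m/s.
Transfer speeds (vis-viva v² = GM(2/r − 1/a_t)): v₁ᵗ = 276681 m/s, v₂ᵗ = 55242.2 m/s.
(a) ΔV₁ = |v₁ᵗ − v₁| ≈ 6.24e+04 m/s = 62.4 km/s.
(b) ΔV₂ = |v₂ − v₂ᵗ| ≈ 4.051e+04 m/s = 40.51 km/s.
(c) ΔV_total = ΔV₁ + ΔV₂ ≈ 1.029e+05 m/s = 102.9 km/s.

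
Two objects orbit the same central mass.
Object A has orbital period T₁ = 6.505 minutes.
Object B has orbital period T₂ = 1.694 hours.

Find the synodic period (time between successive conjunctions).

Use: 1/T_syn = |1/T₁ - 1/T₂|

Convert to SI: T₁ = 6.505 minutes = 390.3 s; T₂ = 1.694 hours = 6098.4 s.
T_syn = |T₁ · T₂ / (T₁ − T₂)|.
T_syn = |390.3 · 6098.4 / (390.3 − 6098.4)| s ≈ 417 s = 6.95 minutes.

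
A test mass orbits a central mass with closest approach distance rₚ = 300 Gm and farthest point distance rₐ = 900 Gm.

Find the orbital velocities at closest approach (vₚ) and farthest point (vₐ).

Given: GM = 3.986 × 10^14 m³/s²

Convert to SI: rₚ = 300 Gm = 3e+11 m; rₐ = 900 Gm = 9e+11 m.
Use the vis-viva equation v² = GM(2/r − 1/a) with a = (rₚ + rₐ)/2 = (3e+11 + 9e+11)/2 = 6e+11 m.
vₚ = √(GM · (2/rₚ − 1/a)) = √(3.986e+14 · (2/3e+11 − 1/6e+11)) m/s ≈ 44.64 m/s = 44.64 m/s.
vₐ = √(GM · (2/rₐ − 1/a)) = √(3.986e+14 · (2/9e+11 − 1/6e+11)) m/s ≈ 14.88 m/s = 14.88 m/s.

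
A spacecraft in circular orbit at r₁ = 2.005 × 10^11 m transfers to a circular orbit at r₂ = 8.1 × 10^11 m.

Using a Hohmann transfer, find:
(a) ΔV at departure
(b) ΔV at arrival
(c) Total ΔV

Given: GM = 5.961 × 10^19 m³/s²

Transfer semi-major axis: a_t = (r₁ + r₂)/2 = (2.005e+11 + 8.1e+11)/2 = 5.0525e+11 m.
Circular speeds: v₁ = √(GM/r₁) = 17242.6 m/s, v₂ = √(GM/r₂) = 8578.61 m/s.
Transfer speeds (vis-viva v² = GM(2/r − 1/a_t)): v₁ᵗ = 21831.9 m/s, v₂ᵗ = 5404.07 m/s.
(a) ΔV₁ = |v₁ᵗ − v₁| ≈ 4589 m/s = 4.589 km/s.
(b) ΔV₂ = |v₂ − v₂ᵗ| ≈ 3175 m/s = 3.175 km/s.
(c) ΔV_total = ΔV₁ + ΔV₂ ≈ 7764 m/s = 7.764 km/s.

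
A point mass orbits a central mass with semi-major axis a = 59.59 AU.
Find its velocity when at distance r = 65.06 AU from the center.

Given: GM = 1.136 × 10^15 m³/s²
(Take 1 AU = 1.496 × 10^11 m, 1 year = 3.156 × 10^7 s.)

Convert to SI: a = 59.59 AU = 8.91466e+12 m; r = 65.06 AU = 9.73298e+12 m.
Vis-viva: v = √(GM · (2/r − 1/a)).
2/r − 1/a = 2/9.73298e+12 − 1/8.91466e+12 = 9.33123e-14 m⁻¹.
v = √(1.136e+15 · 9.33123e-14) m/s ≈ 10.3 m/s = 0.002172 AU/year.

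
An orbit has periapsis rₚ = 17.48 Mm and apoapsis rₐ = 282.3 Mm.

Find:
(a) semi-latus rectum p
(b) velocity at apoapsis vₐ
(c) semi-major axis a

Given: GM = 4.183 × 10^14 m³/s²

Convert to SI: rₚ = 17.48 Mm = 1.748e+07 m; rₐ = 282.3 Mm = 2.823e+08 m.
(a) From a = (rₚ + rₐ)/2 = 1.4989e+08 m and e = (rₐ − rₚ)/(rₐ + rₚ) = 0.883381, p = a(1 − e²) = 1.4989e+08 · (1 − (0.883381)²) ≈ 3.292e+07 m
(b) With a = (rₚ + rₐ)/2 = 1.4989e+08 m, vₐ = √(GM (2/rₐ − 1/a)) = √(4.183e+14 · (2/2.823e+08 − 1/1.4989e+08)) m/s ≈ 415.7 m/s
(c) a = (rₚ + rₐ)/2 = (1.748e+07 + 2.823e+08)/2 ≈ 1.499e+08 m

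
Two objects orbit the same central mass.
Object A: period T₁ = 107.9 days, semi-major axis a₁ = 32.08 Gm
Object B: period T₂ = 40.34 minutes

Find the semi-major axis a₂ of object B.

Convert to SI: T₁ = 107.9 days = 9.32256e+06 s; a₁ = 32.08 Gm = 3.208e+10 m; T₂ = 40.34 minutes = 2420.4 s.
Kepler's third law: (T₁/T₂)² = (a₁/a₂)³ ⇒ a₂ = a₁ · (T₂/T₁)^(2/3).
T₂/T₁ = 2420.4 / 9.32256e+06 = 0.000259628.
a₂ = 3.208e+10 · (0.000259628)^(2/3) m ≈ 1.306e+08 m = 130.6 Mm.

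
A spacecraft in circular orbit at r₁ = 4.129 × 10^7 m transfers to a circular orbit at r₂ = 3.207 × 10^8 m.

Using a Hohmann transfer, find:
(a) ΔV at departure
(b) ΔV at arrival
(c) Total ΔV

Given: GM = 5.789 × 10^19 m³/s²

Transfer semi-major axis: a_t = (r₁ + r₂)/2 = (4.129e+07 + 3.207e+08)/2 = 1.80995e+08 m.
Circular speeds: v₁ = √(GM/r₁) = 1.18408e+06 m/s, v₂ = √(GM/r₂) = 424866 m/s.
Transfer speeds (vis-viva v² = GM(2/r − 1/a_t)): v₁ᵗ = 1.57614e+06 m/s, v₂ᵗ = 202928 m/s.
(a) ΔV₁ = |v₁ᵗ − v₁| ≈ 3.921e+05 m/s = 392.1 km/s.
(b) ΔV₂ = |v₂ − v₂ᵗ| ≈ 2.219e+05 m/s = 221.9 km/s.
(c) ΔV_total = ΔV₁ + ΔV₂ ≈ 6.14e+05 m/s = 614 km/s.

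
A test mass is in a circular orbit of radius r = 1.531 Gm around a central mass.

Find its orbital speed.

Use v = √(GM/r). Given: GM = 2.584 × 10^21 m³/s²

Convert to SI: r = 1.531 Gm = 1.531e+09 m.
For a circular orbit, gravity supplies the centripetal force, so v = √(GM / r).
v = √(2.584e+21 / 1.531e+09) m/s ≈ 1.299e+06 m/s = 1299 km/s.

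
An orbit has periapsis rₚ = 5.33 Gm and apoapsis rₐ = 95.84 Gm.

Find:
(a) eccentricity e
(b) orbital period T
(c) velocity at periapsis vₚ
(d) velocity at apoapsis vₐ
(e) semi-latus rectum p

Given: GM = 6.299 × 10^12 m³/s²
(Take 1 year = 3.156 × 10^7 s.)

Convert to SI: rₚ = 5.33 Gm = 5.33e+09 m; rₐ = 95.84 Gm = 9.584e+10 m.
(a) e = (rₐ − rₚ)/(rₐ + rₚ) = (9.584e+10 − 5.33e+09)/(9.584e+10 + 5.33e+09) ≈ 0.8946
(b) With a = (rₚ + rₐ)/2 = 5.0585e+10 m, T = 2π √(a³/GM) = 2π √((5.0585e+10)³/6.299e+12) s ≈ 2.848e+10 s
(c) With a = (rₚ + rₐ)/2 = 5.0585e+10 m, vₚ = √(GM (2/rₚ − 1/a)) = √(6.299e+12 · (2/5.33e+09 − 1/5.0585e+10)) m/s ≈ 47.32 m/s
(d) With a = (rₚ + rₐ)/2 = 5.0585e+10 m, vₐ = √(GM (2/rₐ − 1/a)) = √(6.299e+12 · (2/9.584e+10 − 1/5.0585e+10)) m/s ≈ 2.632 m/s
(e) From a = (rₚ + rₐ)/2 = 5.0585e+10 m and e = (rₐ − rₚ)/(rₐ + rₚ) = 0.894633, p = a(1 − e²) = 5.0585e+10 · (1 − (0.894633)²) ≈ 1.01e+10 m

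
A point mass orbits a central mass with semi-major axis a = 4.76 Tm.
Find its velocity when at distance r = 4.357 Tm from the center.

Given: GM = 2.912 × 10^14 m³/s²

Convert to SI: a = 4.76 Tm = 4.76e+12 m; r = 4.357 Tm = 4.357e+12 m.
Vis-viva: v = √(GM · (2/r − 1/a)).
2/r − 1/a = 2/4.357e+12 − 1/4.76e+12 = 2.48947e-13 m⁻¹.
v = √(2.912e+14 · 2.48947e-13) m/s ≈ 8.514 m/s = 8.514 m/s.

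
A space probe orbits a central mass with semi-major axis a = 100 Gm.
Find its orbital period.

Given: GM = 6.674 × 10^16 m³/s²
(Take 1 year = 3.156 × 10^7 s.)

Convert to SI: a = 100 Gm = 1e+11 m.
Kepler's third law: T = 2π √(a³ / GM).
Substituting a = 1e+11 m and GM = 6.674e+16 m³/s²:
T = 2π √((1e+11)³ / 6.674e+16) s
T ≈ 7.691e+08 s = 24.37 years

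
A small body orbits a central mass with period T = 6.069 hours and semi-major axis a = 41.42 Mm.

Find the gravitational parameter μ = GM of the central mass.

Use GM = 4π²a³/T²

Convert to SI: T = 6.069 hours = 21848.4 s; a = 41.42 Mm = 4.142e+07 m.
GM = 4π² · a³ / T².
GM = 4π² · (4.142e+07)³ / (21848.4)² m³/s² ≈ 5.877e+15 m³/s² = 5.877 × 10^15 m³/s².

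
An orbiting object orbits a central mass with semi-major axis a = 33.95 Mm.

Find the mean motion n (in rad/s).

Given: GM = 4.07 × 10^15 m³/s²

Convert to SI: a = 33.95 Mm = 3.395e+07 m.
n = √(GM / a³).
n = √(4.07e+15 / (3.395e+07)³) rad/s ≈ 0.0003225 rad/s.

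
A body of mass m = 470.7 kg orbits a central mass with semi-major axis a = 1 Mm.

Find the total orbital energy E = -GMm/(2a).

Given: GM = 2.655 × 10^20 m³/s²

Convert to SI: a = 1 Mm = 1e+06 m.
E = −GMm / (2a).
E = −2.655e+20 · 470.7 / (2 · 1e+06) J ≈ -6.249e+16 J = -62.49 PJ.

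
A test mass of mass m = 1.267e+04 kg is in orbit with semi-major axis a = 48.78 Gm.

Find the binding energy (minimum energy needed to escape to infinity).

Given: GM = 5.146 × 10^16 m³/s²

Convert to SI: a = 48.78 Gm = 4.878e+10 m.
Total orbital energy is E = −GMm/(2a); binding energy is E_bind = −E = GMm/(2a).
E_bind = 5.146e+16 · 1.267e+04 / (2 · 4.878e+10) J ≈ 6.683e+09 J = 6.683 GJ.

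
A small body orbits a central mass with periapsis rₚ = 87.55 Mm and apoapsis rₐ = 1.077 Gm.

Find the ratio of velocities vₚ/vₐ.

Convert to SI: rₚ = 87.55 Mm = 8.755e+07 m; rₐ = 1.077 Gm = 1.077e+09 m.
Conservation of angular momentum gives rₚvₚ = rₐvₐ, so vₚ/vₐ = rₐ/rₚ.
vₚ/vₐ = 1.077e+09 / 8.755e+07 ≈ 12.3.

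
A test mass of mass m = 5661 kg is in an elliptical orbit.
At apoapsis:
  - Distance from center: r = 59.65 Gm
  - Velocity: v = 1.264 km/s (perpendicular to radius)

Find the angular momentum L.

Convert to SI: r = 59.65 Gm = 5.965e+10 m; v = 1.264 km/s = 1264 m/s.
Since v is perpendicular to r, L = m · v · r.
L = 5661 · 1264 · 5.965e+10 kg·m²/s ≈ 4.268e+17 kg·m²/s.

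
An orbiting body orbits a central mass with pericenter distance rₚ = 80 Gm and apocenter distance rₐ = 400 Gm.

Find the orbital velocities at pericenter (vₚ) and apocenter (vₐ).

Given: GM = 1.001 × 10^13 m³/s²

Convert to SI: rₚ = 80 Gm = 8e+10 m; rₐ = 400 Gm = 4e+11 m.
Use the vis-viva equation v² = GM(2/r − 1/a) with a = (rₚ + rₐ)/2 = (8e+10 + 4e+11)/2 = 2.4e+11 m.
vₚ = √(GM · (2/rₚ − 1/a)) = √(1.001e+13 · (2/8e+10 − 1/2.4e+11)) m/s ≈ 14.44 m/s = 14.44 m/s.
vₐ = √(GM · (2/rₐ − 1/a)) = √(1.001e+13 · (2/4e+11 − 1/2.4e+11)) m/s ≈ 2.888 m/s = 2.888 m/s.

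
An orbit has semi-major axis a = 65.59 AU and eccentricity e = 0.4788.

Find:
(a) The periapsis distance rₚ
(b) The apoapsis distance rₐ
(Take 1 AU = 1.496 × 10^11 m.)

Convert to SI: a = 65.59 AU = 9.81226e+12 m.
(a) rₚ = a(1 − e) = 9.81226e+12 · (1 − 0.4788) = 9.81226e+12 · 0.5212 ≈ 5.114e+12 m = 34.19 AU.
(b) rₐ = a(1 + e) = 9.81226e+12 · (1 + 0.4788) = 9.81226e+12 · 1.4788 ≈ 1.451e+13 m = 96.99 AU.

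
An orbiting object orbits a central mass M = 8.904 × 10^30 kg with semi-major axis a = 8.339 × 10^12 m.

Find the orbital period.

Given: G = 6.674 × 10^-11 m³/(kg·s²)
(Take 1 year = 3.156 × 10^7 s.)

GM = G · M = 6.674e-11 · 8.904e+30 = 5.94253e+20 m³/s².
Kepler's third law: T = 2π √(a³ / GM).
Substituting a = 8.339e+12 m and GM = 5.94253e+20 m³/s²:
T = 2π √((8.339e+12)³ / 5.94253e+20) s
T ≈ 6.207e+09 s = 196.7 years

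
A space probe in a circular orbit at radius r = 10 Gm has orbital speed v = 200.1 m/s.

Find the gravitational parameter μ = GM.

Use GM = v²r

Convert to SI: r = 10 Gm = 1e+10 m.
For a circular orbit v² = GM/r, so GM = v² · r.
GM = (200.1)² · 1e+10 m³/s² ≈ 4.004e+14 m³/s² = 4.004 × 10^14 m³/s².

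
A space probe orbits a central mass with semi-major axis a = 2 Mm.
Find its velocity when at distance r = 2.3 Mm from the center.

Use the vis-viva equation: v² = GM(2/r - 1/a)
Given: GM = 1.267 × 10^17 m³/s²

Convert to SI: a = 2 Mm = 2e+06 m; r = 2.3 Mm = 2.3e+06 m.
Vis-viva: v = √(GM · (2/r − 1/a)).
2/r − 1/a = 2/2.3e+06 − 1/2e+06 = 3.69565e-07 m⁻¹.
v = √(1.267e+17 · 3.69565e-07) m/s ≈ 2.164e+05 m/s = 216.4 km/s.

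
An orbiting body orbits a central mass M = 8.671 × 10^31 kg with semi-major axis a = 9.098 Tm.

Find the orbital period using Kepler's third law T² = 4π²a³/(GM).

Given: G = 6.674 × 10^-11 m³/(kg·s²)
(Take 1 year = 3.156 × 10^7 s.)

Convert to SI: a = 9.098 Tm = 9.098e+12 m.
GM = G · M = 6.674e-11 · 8.671e+31 = 5.78703e+21 m³/s².
Kepler's third law: T = 2π √(a³ / GM).
Substituting a = 9.098e+12 m and GM = 5.78703e+21 m³/s²:
T = 2π √((9.098e+12)³ / 5.78703e+21) s
T ≈ 2.267e+09 s = 71.82 years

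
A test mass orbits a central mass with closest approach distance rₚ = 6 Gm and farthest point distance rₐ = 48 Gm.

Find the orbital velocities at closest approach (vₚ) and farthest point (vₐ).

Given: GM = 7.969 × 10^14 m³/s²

Convert to SI: rₚ = 6 Gm = 6e+09 m; rₐ = 48 Gm = 4.8e+10 m.
Use the vis-viva equation v² = GM(2/r − 1/a) with a = (rₚ + rₐ)/2 = (6e+09 + 4.8e+10)/2 = 2.7e+10 m.
vₚ = √(GM · (2/rₚ − 1/a)) = √(7.969e+14 · (2/6e+09 − 1/2.7e+10)) m/s ≈ 485.9 m/s = 485.9 m/s.
vₐ = √(GM · (2/rₐ − 1/a)) = √(7.969e+14 · (2/4.8e+10 − 1/2.7e+10)) m/s ≈ 60.74 m/s = 60.74 m/s.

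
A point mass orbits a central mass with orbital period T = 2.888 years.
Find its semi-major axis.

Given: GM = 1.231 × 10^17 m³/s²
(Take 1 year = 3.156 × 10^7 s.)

Convert to SI: T = 2.888 years = 9.11453e+07 s.
Invert Kepler's third law: a = (GM · T² / (4π²))^(1/3).
Substituting T = 9.11453e+07 s and GM = 1.231e+17 m³/s²:
a = (1.231e+17 · (9.11453e+07)² / (4π²))^(1/3) m
a ≈ 2.959e+10 m = 2.959 × 10^10 m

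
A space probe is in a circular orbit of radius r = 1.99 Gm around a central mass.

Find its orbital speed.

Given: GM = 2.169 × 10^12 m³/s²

Convert to SI: r = 1.99 Gm = 1.99e+09 m.
For a circular orbit, gravity supplies the centripetal force, so v = √(GM / r).
v = √(2.169e+12 / 1.99e+09) m/s ≈ 33.01 m/s = 33.01 m/s.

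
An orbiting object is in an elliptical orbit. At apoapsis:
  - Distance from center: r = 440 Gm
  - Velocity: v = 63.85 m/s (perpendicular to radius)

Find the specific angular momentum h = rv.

Convert to SI: r = 440 Gm = 4.4e+11 m.
With v perpendicular to r, h = r · v.
h = 4.4e+11 · 63.85 m²/s ≈ 2.809e+13 m²/s.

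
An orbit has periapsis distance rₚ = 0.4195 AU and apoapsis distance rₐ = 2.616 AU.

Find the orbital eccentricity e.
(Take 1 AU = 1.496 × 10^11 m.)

Convert to SI: rₚ = 0.4195 AU = 6.27572e+10 m; rₐ = 2.616 AU = 3.91354e+11 m.
e = (rₐ − rₚ) / (rₐ + rₚ).
e = (3.91354e+11 − 6.27572e+10) / (3.91354e+11 + 6.27572e+10) = 3.28596e+11 / 4.54111e+11 ≈ 0.7236.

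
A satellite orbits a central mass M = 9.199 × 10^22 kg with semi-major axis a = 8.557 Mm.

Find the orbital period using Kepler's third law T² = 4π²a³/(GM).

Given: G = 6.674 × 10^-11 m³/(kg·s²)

Convert to SI: a = 8.557 Mm = 8.557e+06 m.
GM = G · M = 6.674e-11 · 9.199e+22 = 6.13941e+12 m³/s².
Kepler's third law: T = 2π √(a³ / GM).
Substituting a = 8.557e+06 m and GM = 6.13941e+12 m³/s²:
T = 2π √((8.557e+06)³ / 6.13941e+12) s
T ≈ 6.347e+04 s = 17.63 hours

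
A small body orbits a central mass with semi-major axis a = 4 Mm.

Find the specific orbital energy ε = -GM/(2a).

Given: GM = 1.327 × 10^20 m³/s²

Convert to SI: a = 4 Mm = 4e+06 m.
ε = −GM / (2a).
ε = −1.327e+20 / (2 · 4e+06) J/kg ≈ -1.659e+13 J/kg = -1.659e+04 GJ/kg.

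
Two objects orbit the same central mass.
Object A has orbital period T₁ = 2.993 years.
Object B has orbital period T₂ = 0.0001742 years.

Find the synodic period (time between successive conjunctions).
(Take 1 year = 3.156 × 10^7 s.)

Convert to SI: T₁ = 2.993 years = 9.44591e+07 s; T₂ = 0.0001742 years = 5497.75 s.
T_syn = |T₁ · T₂ / (T₁ − T₂)|.
T_syn = |9.44591e+07 · 5497.75 / (9.44591e+07 − 5497.75)| s ≈ 5498 s = 0.0001742 years.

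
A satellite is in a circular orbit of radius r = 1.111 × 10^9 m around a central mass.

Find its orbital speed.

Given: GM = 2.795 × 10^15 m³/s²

For a circular orbit, gravity supplies the centripetal force, so v = √(GM / r).
v = √(2.795e+15 / 1.111e+09) m/s ≈ 1586 m/s = 1.586 km/s.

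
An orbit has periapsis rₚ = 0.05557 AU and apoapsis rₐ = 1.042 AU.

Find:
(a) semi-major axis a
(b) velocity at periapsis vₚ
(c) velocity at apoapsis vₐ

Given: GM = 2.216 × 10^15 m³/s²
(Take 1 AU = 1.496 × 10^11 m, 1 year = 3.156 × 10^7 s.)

Convert to SI: rₚ = 0.05557 AU = 8.31327e+09 m; rₐ = 1.042 AU = 1.55883e+11 m.
(a) a = (rₚ + rₐ)/2 = (8.31327e+09 + 1.55883e+11)/2 ≈ 8.21e+10 m
(b) With a = (rₚ + rₐ)/2 = 8.20982e+10 m, vₚ = √(GM (2/rₚ − 1/a)) = √(2.216e+15 · (2/8.31327e+09 − 1/8.20982e+10)) m/s ≈ 711.4 m/s
(c) With a = (rₚ + rₐ)/2 = 8.20982e+10 m, vₐ = √(GM (2/rₐ − 1/a)) = √(2.216e+15 · (2/1.55883e+11 − 1/8.20982e+10)) m/s ≈ 37.94 m/s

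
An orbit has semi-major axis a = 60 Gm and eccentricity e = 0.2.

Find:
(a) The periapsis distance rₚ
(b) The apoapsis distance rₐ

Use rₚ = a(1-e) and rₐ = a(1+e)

Convert to SI: a = 60 Gm = 6e+10 m.
(a) rₚ = a(1 − e) = 6e+10 · (1 − 0.2) = 6e+10 · 0.8 ≈ 4.8e+10 m = 48 Gm.
(b) rₐ = a(1 + e) = 6e+10 · (1 + 0.2) = 6e+10 · 1.2 ≈ 7.2e+10 m = 72 Gm.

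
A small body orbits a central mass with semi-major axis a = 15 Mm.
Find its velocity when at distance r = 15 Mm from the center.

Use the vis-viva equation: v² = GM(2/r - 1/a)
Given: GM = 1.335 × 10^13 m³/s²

Convert to SI: a = 15 Mm = 1.5e+07 m; r = 15 Mm = 1.5e+07 m.
Vis-viva: v = √(GM · (2/r − 1/a)).
2/r − 1/a = 2/1.5e+07 − 1/1.5e+07 = 6.66667e-08 m⁻¹.
v = √(1.335e+13 · 6.66667e-08) m/s ≈ 943.4 m/s = 943.4 m/s.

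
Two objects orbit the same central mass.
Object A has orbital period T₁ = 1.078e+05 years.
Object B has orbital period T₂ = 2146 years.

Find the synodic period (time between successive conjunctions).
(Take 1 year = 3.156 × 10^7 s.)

Convert to SI: T₁ = 1.078e+05 years = 3.40217e+12 s; T₂ = 2146 years = 6.77278e+10 s.
T_syn = |T₁ · T₂ / (T₁ − T₂)|.
T_syn = |3.40217e+12 · 6.77278e+10 / (3.40217e+12 − 6.77278e+10)| s ≈ 6.91e+10 s = 2190 years.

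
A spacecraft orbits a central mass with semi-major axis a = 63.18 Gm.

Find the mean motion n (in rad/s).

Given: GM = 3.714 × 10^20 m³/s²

Convert to SI: a = 63.18 Gm = 6.318e+10 m.
n = √(GM / a³).
n = √(3.714e+20 / (6.318e+10)³) rad/s ≈ 1.214e-06 rad/s.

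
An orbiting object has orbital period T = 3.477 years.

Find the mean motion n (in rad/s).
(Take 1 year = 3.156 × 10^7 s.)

Convert to SI: T = 3.477 years = 1.09734e+08 s.
n = 2π / T.
n = 2π / 1.09734e+08 s ≈ 5.726e-08 rad/s.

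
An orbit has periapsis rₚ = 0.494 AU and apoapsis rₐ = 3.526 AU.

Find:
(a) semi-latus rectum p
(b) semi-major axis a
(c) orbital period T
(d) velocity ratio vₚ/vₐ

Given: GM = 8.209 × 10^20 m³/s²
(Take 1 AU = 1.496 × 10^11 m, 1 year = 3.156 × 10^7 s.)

Convert to SI: rₚ = 0.494 AU = 7.39024e+10 m; rₐ = 3.526 AU = 5.2749e+11 m.
(a) From a = (rₚ + rₐ)/2 = 3.00696e+11 m and e = (rₐ − rₚ)/(rₐ + rₚ) = 0.754229, p = a(1 − e²) = 3.00696e+11 · (1 − (0.754229)²) ≈ 1.296e+11 m
(b) a = (rₚ + rₐ)/2 = (7.39024e+10 + 5.2749e+11)/2 ≈ 3.007e+11 m
(c) With a = (rₚ + rₐ)/2 = 3.00696e+11 m, T = 2π √(a³/GM) = 2π √((3.00696e+11)³/8.209e+20) s ≈ 3.616e+07 s
(d) Conservation of angular momentum (rₚvₚ = rₐvₐ) gives vₚ/vₐ = rₐ/rₚ = 5.2749e+11/7.39024e+10 ≈ 7.138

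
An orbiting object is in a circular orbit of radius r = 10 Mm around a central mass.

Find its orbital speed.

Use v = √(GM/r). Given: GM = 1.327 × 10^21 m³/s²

Convert to SI: r = 10 Mm = 1e+07 m.
For a circular orbit, gravity supplies the centripetal force, so v = √(GM / r).
v = √(1.327e+21 / 1e+07) m/s ≈ 1.152e+07 m/s = 1.152e+04 km/s.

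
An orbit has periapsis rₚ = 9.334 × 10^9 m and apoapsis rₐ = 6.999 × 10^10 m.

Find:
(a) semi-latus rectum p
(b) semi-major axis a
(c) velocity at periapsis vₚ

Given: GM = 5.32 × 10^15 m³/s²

(a) From a = (rₚ + rₐ)/2 = 3.9662e+10 m and e = (rₐ − rₚ)/(rₐ + rₚ) = 0.764661, p = a(1 − e²) = 3.9662e+10 · (1 − (0.764661)²) ≈ 1.647e+10 m
(b) a = (rₚ + rₐ)/2 = (9.334e+09 + 6.999e+10)/2 ≈ 3.966e+10 m
(c) With a = (rₚ + rₐ)/2 = 3.9662e+10 m, vₚ = √(GM (2/rₚ − 1/a)) = √(5.32e+15 · (2/9.334e+09 − 1/3.9662e+10)) m/s ≈ 1003 m/s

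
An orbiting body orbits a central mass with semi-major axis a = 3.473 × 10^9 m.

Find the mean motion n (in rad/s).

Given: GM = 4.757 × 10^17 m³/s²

n = √(GM / a³).
n = √(4.757e+17 / (3.473e+09)³) rad/s ≈ 3.37e-06 rad/s.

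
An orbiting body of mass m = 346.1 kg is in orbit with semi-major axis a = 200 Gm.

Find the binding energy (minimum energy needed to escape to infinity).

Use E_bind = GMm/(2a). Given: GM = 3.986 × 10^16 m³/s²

Convert to SI: a = 200 Gm = 2e+11 m.
Total orbital energy is E = −GMm/(2a); binding energy is E_bind = −E = GMm/(2a).
E_bind = 3.986e+16 · 346.1 / (2 · 2e+11) J ≈ 3.449e+07 J = 34.49 MJ.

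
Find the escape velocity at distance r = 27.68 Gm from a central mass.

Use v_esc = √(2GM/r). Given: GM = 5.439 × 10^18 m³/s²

Convert to SI: r = 27.68 Gm = 2.768e+10 m.
Escape velocity comes from setting total energy to zero: ½v² − GM/r = 0 ⇒ v_esc = √(2GM / r).
v_esc = √(2 · 5.439e+18 / 2.768e+10) m/s ≈ 1.982e+04 m/s = 19.82 km/s.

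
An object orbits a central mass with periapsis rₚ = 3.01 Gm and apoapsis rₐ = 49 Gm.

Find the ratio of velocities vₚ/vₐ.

Convert to SI: rₚ = 3.01 Gm = 3.01e+09 m; rₐ = 49 Gm = 4.9e+10 m.
Conservation of angular momentum gives rₚvₚ = rₐvₐ, so vₚ/vₐ = rₐ/rₚ.
vₚ/vₐ = 4.9e+10 / 3.01e+09 ≈ 16.28.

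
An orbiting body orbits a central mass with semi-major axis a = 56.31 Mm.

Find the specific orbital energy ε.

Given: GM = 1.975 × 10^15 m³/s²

Convert to SI: a = 56.31 Mm = 5.631e+07 m.
ε = −GM / (2a).
ε = −1.975e+15 / (2 · 5.631e+07) J/kg ≈ -1.754e+07 J/kg = -17.54 MJ/kg.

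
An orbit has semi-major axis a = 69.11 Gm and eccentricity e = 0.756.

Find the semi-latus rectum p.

Convert to SI: a = 69.11 Gm = 6.911e+10 m.
p = a (1 − e²).
p = 6.911e+10 · (1 − (0.756)²) = 6.911e+10 · 0.428464 ≈ 2.961e+10 m = 29.61 Gm.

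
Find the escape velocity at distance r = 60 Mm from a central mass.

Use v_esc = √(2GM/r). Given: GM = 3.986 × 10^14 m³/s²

Convert to SI: r = 60 Mm = 6e+07 m.
Escape velocity comes from setting total energy to zero: ½v² − GM/r = 0 ⇒ v_esc = √(2GM / r).
v_esc = √(2 · 3.986e+14 / 6e+07) m/s ≈ 3645 m/s = 3.645 km/s.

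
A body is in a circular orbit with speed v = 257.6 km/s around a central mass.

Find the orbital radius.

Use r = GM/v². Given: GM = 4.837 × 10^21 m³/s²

Convert to SI: v = 257.6 km/s = 257600 m/s.
For a circular orbit, v² = GM / r, so r = GM / v².
r = 4.837e+21 / (257600)² m ≈ 7.289e+10 m = 72.89 Gm.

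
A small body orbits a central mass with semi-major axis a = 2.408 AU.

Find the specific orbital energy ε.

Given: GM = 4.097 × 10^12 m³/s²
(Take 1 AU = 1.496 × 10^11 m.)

Convert to SI: a = 2.408 AU = 3.60237e+11 m.
ε = −GM / (2a).
ε = −4.097e+12 / (2 · 3.60237e+11) J/kg ≈ -5.687 J/kg = -5.687 J/kg.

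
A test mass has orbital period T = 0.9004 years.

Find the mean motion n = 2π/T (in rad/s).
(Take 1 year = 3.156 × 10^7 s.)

Convert to SI: T = 0.9004 years = 2.84166e+07 s.
n = 2π / T.
n = 2π / 2.84166e+07 s ≈ 2.211e-07 rad/s.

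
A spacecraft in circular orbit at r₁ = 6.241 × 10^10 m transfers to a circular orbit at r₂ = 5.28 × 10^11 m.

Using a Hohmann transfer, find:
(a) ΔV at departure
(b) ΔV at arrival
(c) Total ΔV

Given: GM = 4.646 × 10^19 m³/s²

Transfer semi-major axis: a_t = (r₁ + r₂)/2 = (6.241e+10 + 5.28e+11)/2 = 2.95205e+11 m.
Circular speeds: v₁ = √(GM/r₁) = 27284.3 m/s, v₂ = √(GM/r₂) = 9380.43 m/s.
Transfer speeds (vis-viva v² = GM(2/r − 1/a_t)): v₁ᵗ = 36489.5 m/s, v₂ᵗ = 4313.08 m/s.
(a) ΔV₁ = |v₁ᵗ − v₁| ≈ 9205 m/s = 9.205 km/s.
(b) ΔV₂ = |v₂ − v₂ᵗ| ≈ 5067 m/s = 5.067 km/s.
(c) ΔV_total = ΔV₁ + ΔV₂ ≈ 1.427e+04 m/s = 14.27 km/s.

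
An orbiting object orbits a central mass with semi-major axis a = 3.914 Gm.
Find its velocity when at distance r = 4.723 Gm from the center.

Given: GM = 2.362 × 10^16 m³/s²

Convert to SI: a = 3.914 Gm = 3.914e+09 m; r = 4.723 Gm = 4.723e+09 m.
Vis-viva: v = √(GM · (2/r − 1/a)).
2/r − 1/a = 2/4.723e+09 − 1/3.914e+09 = 1.67967e-10 m⁻¹.
v = √(2.362e+16 · 1.67967e-10) m/s ≈ 1992 m/s = 1.992 km/s.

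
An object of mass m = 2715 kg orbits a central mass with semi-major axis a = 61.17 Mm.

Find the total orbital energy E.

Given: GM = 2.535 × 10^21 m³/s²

Convert to SI: a = 61.17 Mm = 6.117e+07 m.
E = −GMm / (2a).
E = −2.535e+21 · 2715 / (2 · 6.117e+07) J ≈ -5.626e+16 J = -56.26 PJ.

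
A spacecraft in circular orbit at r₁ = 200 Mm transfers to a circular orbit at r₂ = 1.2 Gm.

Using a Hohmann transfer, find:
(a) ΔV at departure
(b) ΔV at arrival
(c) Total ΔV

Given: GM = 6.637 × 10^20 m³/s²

Convert to SI: r₁ = 200 Mm = 2e+08 m; r₂ = 1.2 Gm = 1.2e+09 m.
Transfer semi-major axis: a_t = (r₁ + r₂)/2 = (2e+08 + 1.2e+09)/2 = 7e+08 m.
Circular speeds: v₁ = √(GM/r₁) = 1.82168e+06 m/s, v₂ = √(GM/r₂) = 743696 m/s.
Transfer speeds (vis-viva v² = GM(2/r − 1/a_t)): v₁ᵗ = 2.38513e+06 m/s, v₂ᵗ = 397522 m/s.
(a) ΔV₁ = |v₁ᵗ − v₁| ≈ 5.635e+05 m/s = 563.5 km/s.
(b) ΔV₂ = |v₂ − v₂ᵗ| ≈ 3.462e+05 m/s = 346.2 km/s.
(c) ΔV_total = ΔV₁ + ΔV₂ ≈ 9.096e+05 m/s = 909.6 km/s.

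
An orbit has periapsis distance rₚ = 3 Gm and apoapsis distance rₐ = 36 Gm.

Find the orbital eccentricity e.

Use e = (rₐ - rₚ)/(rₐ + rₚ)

Convert to SI: rₚ = 3 Gm = 3e+09 m; rₐ = 36 Gm = 3.6e+10 m.
e = (rₐ − rₚ) / (rₐ + rₚ).
e = (3.6e+10 − 3e+09) / (3.6e+10 + 3e+09) = 3.3e+10 / 3.9e+10 ≈ 0.8462.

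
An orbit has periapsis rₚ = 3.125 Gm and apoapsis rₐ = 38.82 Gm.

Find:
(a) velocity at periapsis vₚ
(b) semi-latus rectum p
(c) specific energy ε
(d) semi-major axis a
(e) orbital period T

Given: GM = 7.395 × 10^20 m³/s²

Convert to SI: rₚ = 3.125 Gm = 3.125e+09 m; rₐ = 38.82 Gm = 3.882e+10 m.
(a) With a = (rₚ + rₐ)/2 = 2.09725e+10 m, vₚ = √(GM (2/rₚ − 1/a)) = √(7.395e+20 · (2/3.125e+09 − 1/2.09725e+10)) m/s ≈ 6.618e+05 m/s
(b) From a = (rₚ + rₐ)/2 = 2.09725e+10 m and e = (rₐ − rₚ)/(rₐ + rₚ) = 0.850995, p = a(1 − e²) = 2.09725e+10 · (1 − (0.850995)²) ≈ 5.784e+09 m
(c) With a = (rₚ + rₐ)/2 = 2.09725e+10 m, ε = −GM/(2a) = −7.395e+20/(2 · 2.09725e+10) J/kg ≈ -1.763e+10 J/kg
(d) a = (rₚ + rₐ)/2 = (3.125e+09 + 3.882e+10)/2 ≈ 2.097e+10 m
(e) With a = (rₚ + rₐ)/2 = 2.09725e+10 m, T = 2π √(a³/GM) = 2π √((2.09725e+10)³/7.395e+20) s ≈ 7.018e+05 s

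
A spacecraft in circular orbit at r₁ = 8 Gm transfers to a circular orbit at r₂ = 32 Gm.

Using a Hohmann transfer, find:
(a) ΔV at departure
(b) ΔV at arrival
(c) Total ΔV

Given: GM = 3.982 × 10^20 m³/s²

Convert to SI: r₁ = 8 Gm = 8e+09 m; r₂ = 32 Gm = 3.2e+10 m.
Transfer semi-major axis: a_t = (r₁ + r₂)/2 = (8e+09 + 3.2e+10)/2 = 2e+10 m.
Circular speeds: v₁ = √(GM/r₁) = 223103 m/s, v₂ = √(GM/r₂) = 111552 m/s.
Transfer speeds (vis-viva v² = GM(2/r − 1/a_t)): v₁ᵗ = 282206 m/s, v₂ᵗ = 70551.4 m/s.
(a) ΔV₁ = |v₁ᵗ − v₁| ≈ 5.91e+04 m/s = 59.1 km/s.
(b) ΔV₂ = |v₂ − v₂ᵗ| ≈ 4.1e+04 m/s = 41 km/s.
(c) ΔV_total = ΔV₁ + ΔV₂ ≈ 1.001e+05 m/s = 100.1 km/s.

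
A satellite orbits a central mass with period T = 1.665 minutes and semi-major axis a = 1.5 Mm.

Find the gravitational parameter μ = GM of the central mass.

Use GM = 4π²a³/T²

Convert to SI: T = 1.665 minutes = 99.9 s; a = 1.5 Mm = 1.5e+06 m.
GM = 4π² · a³ / T².
GM = 4π² · (1.5e+06)³ / (99.9)² m³/s² ≈ 1.335e+16 m³/s² = 1.335 × 10^16 m³/s².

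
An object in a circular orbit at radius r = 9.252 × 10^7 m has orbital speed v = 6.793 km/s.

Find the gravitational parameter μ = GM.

Convert to SI: v = 6.793 km/s = 6793 m/s.
For a circular orbit v² = GM/r, so GM = v² · r.
GM = (6793)² · 9.252e+07 m³/s² ≈ 4.269e+15 m³/s² = 4.269 × 10^15 m³/s².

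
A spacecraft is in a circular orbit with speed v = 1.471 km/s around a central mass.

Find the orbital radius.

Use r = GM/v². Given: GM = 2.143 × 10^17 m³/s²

Convert to SI: v = 1.471 km/s = 1471 m/s.
For a circular orbit, v² = GM / r, so r = GM / v².
r = 2.143e+17 / (1471)² m ≈ 9.904e+10 m = 99.04 Gm.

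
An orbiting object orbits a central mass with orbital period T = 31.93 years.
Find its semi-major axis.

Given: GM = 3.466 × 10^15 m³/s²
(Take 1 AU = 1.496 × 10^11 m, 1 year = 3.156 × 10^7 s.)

Convert to SI: T = 31.93 years = 1.00771e+09 s.
Invert Kepler's third law: a = (GM · T² / (4π²))^(1/3).
Substituting T = 1.00771e+09 s and GM = 3.466e+15 m³/s²:
a = (3.466e+15 · (1.00771e+09)² / (4π²))^(1/3) m
a ≈ 4.467e+10 m = 0.2986 AU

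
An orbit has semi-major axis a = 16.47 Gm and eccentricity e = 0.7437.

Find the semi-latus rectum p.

Convert to SI: a = 16.47 Gm = 1.647e+10 m.
p = a (1 − e²).
p = 1.647e+10 · (1 − (0.7437)²) = 1.647e+10 · 0.44691 ≈ 7.361e+09 m = 7.361 Gm.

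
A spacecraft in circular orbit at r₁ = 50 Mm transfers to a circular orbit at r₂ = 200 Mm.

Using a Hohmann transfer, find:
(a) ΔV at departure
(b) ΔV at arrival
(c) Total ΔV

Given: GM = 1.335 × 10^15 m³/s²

Convert to SI: r₁ = 50 Mm = 5e+07 m; r₂ = 200 Mm = 2e+08 m.
Transfer semi-major axis: a_t = (r₁ + r₂)/2 = (5e+07 + 2e+08)/2 = 1.25e+08 m.
Circular speeds: v₁ = √(GM/r₁) = 5167.2 m/s, v₂ = √(GM/r₂) = 2583.6 m/s.
Transfer speeds (vis-viva v² = GM(2/r − 1/a_t)): v₁ᵗ = 6536.05 m/s, v₂ᵗ = 1634.01 m/s.
(a) ΔV₁ = |v₁ᵗ − v₁| ≈ 1369 m/s = 1.369 km/s.
(b) ΔV₂ = |v₂ − v₂ᵗ| ≈ 949.6 m/s = 949.6 m/s.
(c) ΔV_total = ΔV₁ + ΔV₂ ≈ 2318 m/s = 2.318 km/s.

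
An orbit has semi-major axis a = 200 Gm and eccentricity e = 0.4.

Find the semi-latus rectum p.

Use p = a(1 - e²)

Convert to SI: a = 200 Gm = 2e+11 m.
p = a (1 − e²).
p = 2e+11 · (1 − (0.4)²) = 2e+11 · 0.84 ≈ 1.68e+11 m = 168 Gm.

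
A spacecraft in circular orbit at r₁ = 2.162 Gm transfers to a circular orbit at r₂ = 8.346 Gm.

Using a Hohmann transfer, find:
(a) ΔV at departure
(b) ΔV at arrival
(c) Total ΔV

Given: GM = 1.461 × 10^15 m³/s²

Convert to SI: r₁ = 2.162 Gm = 2.162e+09 m; r₂ = 8.346 Gm = 8.346e+09 m.
Transfer semi-major axis: a_t = (r₁ + r₂)/2 = (2.162e+09 + 8.346e+09)/2 = 5.254e+09 m.
Circular speeds: v₁ = √(GM/r₁) = 822.048 m/s, v₂ = √(GM/r₂) = 418.394 m/s.
Transfer speeds (vis-viva v² = GM(2/r − 1/a_t)): v₁ᵗ = 1036.08 m/s, v₂ᵗ = 268.391 m/s.
(a) ΔV₁ = |v₁ᵗ − v₁| ≈ 214 m/s = 214 m/s.
(b) ΔV₂ = |v₂ − v₂ᵗ| ≈ 150 m/s = 150 m/s.
(c) ΔV_total = ΔV₁ + ΔV₂ ≈ 364 m/s = 364 m/s.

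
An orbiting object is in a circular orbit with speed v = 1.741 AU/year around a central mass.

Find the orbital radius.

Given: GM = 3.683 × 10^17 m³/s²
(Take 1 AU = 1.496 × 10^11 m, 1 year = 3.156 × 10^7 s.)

Convert to SI: v = 1.741 AU/year = 8252.65 m/s.
For a circular orbit, v² = GM / r, so r = GM / v².
r = 3.683e+17 / (8252.65)² m ≈ 5.408e+09 m = 0.03615 AU.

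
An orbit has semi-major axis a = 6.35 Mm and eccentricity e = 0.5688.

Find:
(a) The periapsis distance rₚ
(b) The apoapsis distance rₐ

Convert to SI: a = 6.35 Mm = 6.35e+06 m.
(a) rₚ = a(1 − e) = 6.35e+06 · (1 − 0.5688) = 6.35e+06 · 0.4312 ≈ 2.738e+06 m = 2.738 Mm.
(b) rₐ = a(1 + e) = 6.35e+06 · (1 + 0.5688) = 6.35e+06 · 1.5688 ≈ 9.962e+06 m = 9.962 Mm.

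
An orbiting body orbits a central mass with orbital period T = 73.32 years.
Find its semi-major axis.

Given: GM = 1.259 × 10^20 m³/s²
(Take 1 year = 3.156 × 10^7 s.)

Convert to SI: T = 73.32 years = 2.31398e+09 s.
Invert Kepler's third law: a = (GM · T² / (4π²))^(1/3).
Substituting T = 2.31398e+09 s and GM = 1.259e+20 m³/s²:
a = (1.259e+20 · (2.31398e+09)² / (4π²))^(1/3) m
a ≈ 2.575e+12 m = 2.575 Tm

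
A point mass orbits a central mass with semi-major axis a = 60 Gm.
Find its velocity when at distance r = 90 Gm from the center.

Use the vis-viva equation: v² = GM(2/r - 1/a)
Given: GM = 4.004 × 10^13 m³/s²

Convert to SI: a = 60 Gm = 6e+10 m; r = 90 Gm = 9e+10 m.
Vis-viva: v = √(GM · (2/r − 1/a)).
2/r − 1/a = 2/9e+10 − 1/6e+10 = 5.55556e-12 m⁻¹.
v = √(4.004e+13 · 5.55556e-12) m/s ≈ 14.91 m/s = 14.91 m/s.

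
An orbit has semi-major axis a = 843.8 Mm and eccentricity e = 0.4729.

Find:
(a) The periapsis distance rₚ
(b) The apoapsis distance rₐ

Convert to SI: a = 843.8 Mm = 8.438e+08 m.
(a) rₚ = a(1 − e) = 8.438e+08 · (1 − 0.4729) = 8.438e+08 · 0.5271 ≈ 4.448e+08 m = 444.8 Mm.
(b) rₐ = a(1 + e) = 8.438e+08 · (1 + 0.4729) = 8.438e+08 · 1.4729 ≈ 1.243e+09 m = 1.243 Gm.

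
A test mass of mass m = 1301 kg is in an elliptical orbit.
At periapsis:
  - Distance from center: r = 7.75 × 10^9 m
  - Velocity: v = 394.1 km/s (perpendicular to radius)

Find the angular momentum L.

Convert to SI: v = 394.1 km/s = 394100 m/s.
Since v is perpendicular to r, L = m · v · r.
L = 1301 · 394100 · 7.75e+09 kg·m²/s ≈ 3.974e+18 kg·m²/s.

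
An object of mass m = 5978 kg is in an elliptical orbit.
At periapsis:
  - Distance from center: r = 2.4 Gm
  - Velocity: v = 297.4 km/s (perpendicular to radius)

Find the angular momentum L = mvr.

Convert to SI: r = 2.4 Gm = 2.4e+09 m; v = 297.4 km/s = 297400 m/s.
Since v is perpendicular to r, L = m · v · r.
L = 5978 · 297400 · 2.4e+09 kg·m²/s ≈ 4.267e+18 kg·m²/s.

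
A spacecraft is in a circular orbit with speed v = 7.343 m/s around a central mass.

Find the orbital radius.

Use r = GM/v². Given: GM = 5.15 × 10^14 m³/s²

For a circular orbit, v² = GM / r, so r = GM / v².
r = 5.15e+14 / (7.343)² m ≈ 9.551e+12 m = 9.551 Tm.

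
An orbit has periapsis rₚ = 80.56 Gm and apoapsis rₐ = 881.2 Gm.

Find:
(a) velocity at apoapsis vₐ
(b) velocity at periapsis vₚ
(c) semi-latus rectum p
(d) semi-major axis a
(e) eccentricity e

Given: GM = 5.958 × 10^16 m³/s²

Convert to SI: rₚ = 80.56 Gm = 8.056e+10 m; rₐ = 881.2 Gm = 8.812e+11 m.
(a) With a = (rₚ + rₐ)/2 = 4.8088e+11 m, vₐ = √(GM (2/rₐ − 1/a)) = √(5.958e+16 · (2/8.812e+11 − 1/4.8088e+11)) m/s ≈ 106.4 m/s
(b) With a = (rₚ + rₐ)/2 = 4.8088e+11 m, vₚ = √(GM (2/rₚ − 1/a)) = √(5.958e+16 · (2/8.056e+10 − 1/4.8088e+11)) m/s ≈ 1164 m/s
(c) From a = (rₚ + rₐ)/2 = 4.8088e+11 m and e = (rₐ − rₚ)/(rₐ + rₚ) = 0.832474, p = a(1 − e²) = 4.8088e+11 · (1 − (0.832474)²) ≈ 1.476e+11 m
(d) a = (rₚ + rₐ)/2 = (8.056e+10 + 8.812e+11)/2 ≈ 4.809e+11 m
(e) e = (rₐ − rₚ)/(rₐ + rₚ) = (8.812e+11 − 8.056e+10)/(8.812e+11 + 8.056e+10) ≈ 0.8325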